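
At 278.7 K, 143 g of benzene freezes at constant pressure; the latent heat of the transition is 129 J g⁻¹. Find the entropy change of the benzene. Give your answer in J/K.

Heat released by the substance: Q = −mL = −143 × 129 = −18447 J.
At constant T, ΔS = Q_rev/T = −18447 / 278.7 = -66.2 J/K.

ΔS = -66.2 J/K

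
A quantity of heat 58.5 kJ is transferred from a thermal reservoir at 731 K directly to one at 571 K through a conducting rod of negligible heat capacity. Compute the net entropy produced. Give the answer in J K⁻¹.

ΔS_total = 22.4 J/K

ΔS_hot = −Q/T_H = −58500/731 = -80.027 J/K and ΔS_cold = +Q/T_C = 58500/571 = 102.45 J/K.
ΔS_total = -80.027 + 102.45 = 22.4 J/K, positive as the second law requires.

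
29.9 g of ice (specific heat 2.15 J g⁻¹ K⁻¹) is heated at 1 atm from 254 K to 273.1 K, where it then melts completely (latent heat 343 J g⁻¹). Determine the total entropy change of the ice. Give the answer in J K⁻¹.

ΔS = 42.2 J/K

Warming step: ΔS₁ = m c ln(T_tr/T_i) = 29.9 × 2.15 × ln(273.1/254) = 4.661 J/K.
Phase change: ΔS₂ = +mL/T_tr = 29.9 × 343 / 273.1 = 37.55 J/K.
ΔS_total = (4.661) + (37.55) = 42.2 J/K.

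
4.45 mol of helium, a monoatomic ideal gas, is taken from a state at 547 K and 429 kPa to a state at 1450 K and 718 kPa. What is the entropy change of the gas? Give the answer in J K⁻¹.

ΔS = 71.1 J/K

ΔS = nC_p ln(T₂/T₁) − nR ln(P₂/P₁), with C_p = 5R/2 = 20.79 J mol⁻¹ K⁻¹ for a monoatomic ideal gas.
ΔS = 4.45 × [20.79 × ln(1450/547) − 8.314 × ln(718/429)] = 71.1 J/K.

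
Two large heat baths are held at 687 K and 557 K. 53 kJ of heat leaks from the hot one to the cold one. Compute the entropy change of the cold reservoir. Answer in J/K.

The cold reservoir gains heat Q, so ΔS_cold = +Q/T_C = 53000/557 = 95.2 J/K.

ΔS_cold = 95.2 J/K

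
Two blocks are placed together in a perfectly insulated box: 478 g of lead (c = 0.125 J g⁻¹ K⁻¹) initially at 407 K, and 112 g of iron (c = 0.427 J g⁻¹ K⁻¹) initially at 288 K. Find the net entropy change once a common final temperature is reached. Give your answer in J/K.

ΔS_total = 1.56 J/K

Energy balance: T_f = (m₁c₁T₁ + m₂c₂T₂)/(m₁c₁ + m₂c₂) = 354.1 K.
ΔS₁ = m₁c₁ ln(T_f/T₁) = 59.75 × ln(354.1/407) = -8.32 J/K.
ΔS₂ = m₂c₂ ln(T_f/T₂) = 47.824 × ln(354.1/288) = 9.881 J/K.
ΔS_total = -8.32 + 9.881 = 1.56 J/K.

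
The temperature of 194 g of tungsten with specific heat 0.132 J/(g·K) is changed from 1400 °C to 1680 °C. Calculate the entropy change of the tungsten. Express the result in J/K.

In kelvin: T₁ = 1673.15 K, T₂ = 1953.15 K. ΔS = ∫dQ_rev/T = m c ln(T₂/T₁) = 194 × 0.132 × ln(1953.15/1673.15) = 3.96 J/K.

ΔS = 3.96 J/K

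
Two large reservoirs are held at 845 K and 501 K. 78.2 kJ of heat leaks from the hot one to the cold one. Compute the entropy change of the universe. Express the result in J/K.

ΔS_total = 63.5 J/K

ΔS_hot = −Q/T_H = −78200/845 = -92.544 J/K and ΔS_cold = +Q/T_C = 78200/501 = 156.09 J/K.
ΔS_total = -92.544 + 156.09 = 63.5 J/K, positive as the second law requires.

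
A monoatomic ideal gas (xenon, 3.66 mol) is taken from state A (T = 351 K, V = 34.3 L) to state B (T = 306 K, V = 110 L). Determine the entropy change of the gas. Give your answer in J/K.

ΔS = 29.2 J/K

Entropy is a state function: ΔS = nC_V ln(T₂/T₁) + nR ln(V₂/V₁), with C_V = 3R/2 = 12.47 J mol⁻¹ K⁻¹ for a monoatomic ideal gas.
ΔS = 3.66 × [12.47 × ln(306/351) + 8.314 × ln(110/34.3)] = 29.2 J/K.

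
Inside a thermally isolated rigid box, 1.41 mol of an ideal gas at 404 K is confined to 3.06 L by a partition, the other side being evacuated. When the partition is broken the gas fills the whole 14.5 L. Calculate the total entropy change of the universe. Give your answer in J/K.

ΔS_universe = 18.2 J/K

No heat is exchanged and no work is done, so the ideal-gas temperature stays constant.
Entropy is a state function; using a reversible isothermal path, ΔS_gas = nR ln(V₂/V₁) = 1.41 × 8.314 × ln(14.5/3.06) = 18.2 J/K.
The insulated surroundings exchange no heat, so ΔS_surr = 0 and ΔS_universe = ΔS_gas.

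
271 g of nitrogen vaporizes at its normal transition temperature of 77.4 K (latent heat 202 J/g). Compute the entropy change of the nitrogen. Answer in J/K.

ΔS = 707 J/K

Heat absorbed by the substance: Q = mL = 271 × 202 = 54742 J.
At constant T, ΔS = Q_rev/T = 54742 / 77.4 = 707 J/K.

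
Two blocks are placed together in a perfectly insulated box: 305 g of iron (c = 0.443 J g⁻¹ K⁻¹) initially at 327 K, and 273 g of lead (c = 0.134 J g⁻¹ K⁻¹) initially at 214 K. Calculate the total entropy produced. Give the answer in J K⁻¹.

ΔS_total = 2.38 J/K

Energy balance: T_f = (m₁c₁T₁ + m₂c₂T₂)/(m₁c₁ + m₂c₂) = 302.92 K.
ΔS₁ = m₁c₁ ln(T_f/T₁) = 135.115 × ln(302.92/327) = -10.33 J/K.
ΔS₂ = m₂c₂ ln(T_f/T₂) = 36.582 × ln(302.92/214) = 12.71 J/K.
ΔS_total = -10.33 + 12.71 = 2.38 J/K.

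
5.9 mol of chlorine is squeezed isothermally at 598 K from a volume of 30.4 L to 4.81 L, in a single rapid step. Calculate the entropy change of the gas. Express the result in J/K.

ΔS_gas = -90.4 J/K

Entropy is a state function, so ΔS_gas depends only on the end states.
For an isothermal ideal gas ΔS_gas = nR ln(V₂/V₁) = 5.9 × 8.314 × ln(4.81/30.4) = -90.4 J/K.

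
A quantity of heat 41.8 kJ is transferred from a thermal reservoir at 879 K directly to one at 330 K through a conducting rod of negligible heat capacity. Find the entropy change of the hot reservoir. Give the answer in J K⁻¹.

ΔS_hot = -47.6 J/K

The hot reservoir loses heat Q, so ΔS_hot = −Q/T_H = −41800/879 = -47.6 J/K.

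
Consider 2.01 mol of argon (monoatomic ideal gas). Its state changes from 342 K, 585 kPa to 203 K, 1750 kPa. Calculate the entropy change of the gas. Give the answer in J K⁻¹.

ΔS = nC_p ln(T₂/T₁) − nR ln(P₂/P₁), with C_p = 5R/2 = 20.79 J mol⁻¹ K⁻¹ for a monoatomic ideal gas.
ΔS = 2.01 × [20.79 × ln(203/342) − 8.314 × ln(1750/585)] = -40.1 J/K.

ΔS = -40.1 J/K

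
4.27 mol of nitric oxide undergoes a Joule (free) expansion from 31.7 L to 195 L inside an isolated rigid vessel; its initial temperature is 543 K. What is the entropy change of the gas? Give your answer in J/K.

ΔS_gas = 64.5 J/K

For an ideal gas in free expansion Q = 0 and W = 0, so T is unchanged.
Entropy is a state function; using a reversible isothermal path, ΔS_gas = nR ln(V₂/V₁) = 4.27 × 8.314 × ln(195/31.7) = 64.5 J/K.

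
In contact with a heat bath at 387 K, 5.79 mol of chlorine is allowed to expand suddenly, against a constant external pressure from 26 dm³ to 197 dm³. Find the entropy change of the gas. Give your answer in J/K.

ΔS_gas = 97.5 J/K

Entropy is a state function, so ΔS_gas depends only on the end states.
For an isothermal ideal gas ΔS_gas = nR ln(V₂/V₁) = 5.79 × 8.314 × ln(197/26) = 97.5 J/K.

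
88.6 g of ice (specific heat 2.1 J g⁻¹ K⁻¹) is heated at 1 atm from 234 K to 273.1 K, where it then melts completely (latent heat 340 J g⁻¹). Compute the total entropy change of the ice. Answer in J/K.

ΔS = 139 J/K

Warming step: ΔS₁ = m c ln(T_tr/T_i) = 88.6 × 2.1 × ln(273.1/234) = 28.75 J/K.
Phase change: ΔS₂ = +mL/T_tr = 88.6 × 340 / 273.1 = 110.3 J/K.
ΔS_total = (28.75) + (110.3) = 139 J/K.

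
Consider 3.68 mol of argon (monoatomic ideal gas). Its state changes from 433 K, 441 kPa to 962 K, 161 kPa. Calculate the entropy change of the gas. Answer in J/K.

ΔS = nC_p ln(T₂/T₁) − nR ln(P₂/P₁), with C_p = 5R/2 = 20.79 J mol⁻¹ K⁻¹ for a monoatomic ideal gas.
ΔS = 3.68 × [20.79 × ln(962/433) − 8.314 × ln(161/441)] = 91.9 J/K.

ΔS = 91.9 J/K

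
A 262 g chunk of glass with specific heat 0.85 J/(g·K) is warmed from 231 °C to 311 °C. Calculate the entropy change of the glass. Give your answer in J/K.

ΔS = 32.8 J/K

In kelvin: T₁ = 504.15 K, T₂ = 584.15 K. ΔS = ∫dQ_rev/T = m c ln(T₂/T₁) = 262 × 0.85 × ln(584.15/504.15) = 32.8 J/K.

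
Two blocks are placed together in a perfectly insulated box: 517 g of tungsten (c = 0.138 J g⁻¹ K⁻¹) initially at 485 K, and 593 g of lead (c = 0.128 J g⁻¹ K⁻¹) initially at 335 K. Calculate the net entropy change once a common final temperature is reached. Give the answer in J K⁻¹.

Energy balance: T_f = (m₁c₁T₁ + m₂c₂T₂)/(m₁c₁ + m₂c₂) = 407.68 K.
ΔS₁ = m₁c₁ ln(T_f/T₁) = 71.346 × ln(407.68/485) = -12.39 J/K.
ΔS₂ = m₂c₂ ln(T_f/T₂) = 75.904 × ln(407.68/335) = 14.9 J/K.
ΔS_total = -12.39 + 14.9 = 2.51 J/K.

ΔS_total = 2.51 J/K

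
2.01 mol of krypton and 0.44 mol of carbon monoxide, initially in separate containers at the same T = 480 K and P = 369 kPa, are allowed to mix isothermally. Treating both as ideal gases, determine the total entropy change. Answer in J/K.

ΔS_mix = 9.59 J/K

Mole fractions: x_A = 2.01/2.45 = 0.82, x_B = 0.18.
ΔS_mix = −R(n_A ln x_A + n_B ln x_B) = −8.314 × (2.01 ln 0.82 + 0.44 ln 0.18) = 9.59 J/K.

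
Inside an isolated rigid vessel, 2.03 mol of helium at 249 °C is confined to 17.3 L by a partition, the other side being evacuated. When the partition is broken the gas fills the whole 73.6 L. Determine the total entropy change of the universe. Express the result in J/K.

ΔS_universe = 24.4 J/K

For an ideal gas in free expansion Q = 0 and W = 0, so T is unchanged.
Entropy is a state function; using a reversible isothermal path, ΔS_gas = nR ln(V₂/V₁) = 2.03 × 8.314 × ln(73.6/17.3) = 24.4 J/K.
The insulated surroundings exchange no heat, so ΔS_surr = 0 and ΔS_universe = ΔS_gas.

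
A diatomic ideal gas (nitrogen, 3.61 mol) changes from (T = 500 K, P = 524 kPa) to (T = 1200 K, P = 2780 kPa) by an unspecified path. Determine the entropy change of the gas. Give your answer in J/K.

ΔS = nC_p ln(T₂/T₁) − nR ln(P₂/P₁), with C_p = 7R/2 = 29.1 J mol⁻¹ K⁻¹ for a diatomic ideal gas.
ΔS = 3.61 × [29.1 × ln(1200/500) − 8.314 × ln(2780/524)] = 41.9 J/K.

ΔS = 41.9 J/K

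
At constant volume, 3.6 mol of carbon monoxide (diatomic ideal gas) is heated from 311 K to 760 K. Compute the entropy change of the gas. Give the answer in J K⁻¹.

At constant volume, ΔS = nC_V ln(T₂/T₁) with C_V = 5R/2 = 20.79 J mol⁻¹ K⁻¹.
ΔS = 3.6 × 20.79 × ln(760/311) = 66.9 J/K.

ΔS = 66.9 J/K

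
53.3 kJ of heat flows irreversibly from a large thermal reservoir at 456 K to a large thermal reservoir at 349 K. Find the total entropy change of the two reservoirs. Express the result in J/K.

ΔS_hot = −Q/T_H = −53300/456 = -116.9 J/K and ΔS_cold = +Q/T_C = 53300/349 = 152.7 J/K.
ΔS_total = -116.9 + 152.7 = 35.8 J/K, positive as the second law requires.

ΔS_total = 35.8 J/K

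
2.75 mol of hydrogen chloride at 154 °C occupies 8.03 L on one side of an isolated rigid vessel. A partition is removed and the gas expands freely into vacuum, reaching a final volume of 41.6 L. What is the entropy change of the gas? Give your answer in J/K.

ΔS_gas = 37.6 J/K

No heat is exchanged and no work is done, so the ideal-gas temperature stays constant.
Entropy is a state function; using a reversible isothermal path, ΔS_gas = nR ln(V₂/V₁) = 2.75 × 8.314 × ln(41.6/8.03) = 37.6 J/K.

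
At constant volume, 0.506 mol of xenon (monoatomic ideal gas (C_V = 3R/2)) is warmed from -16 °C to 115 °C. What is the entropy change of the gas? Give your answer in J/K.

In kelvin: T₁ = 257.15 K, T₂ = 388.15 K. At constant volume, ΔS = nC_V ln(T₂/T₁) with C_V = 3R/2 = 12.47 J mol⁻¹ K⁻¹.
ΔS = 0.506 × 12.47 × ln(388.15/257.15) = 2.6 J/K.

ΔS = 2.6 J/K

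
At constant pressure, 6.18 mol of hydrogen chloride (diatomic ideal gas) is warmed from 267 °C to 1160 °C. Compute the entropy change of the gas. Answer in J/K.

ΔS = 175 J/K

In kelvin: T₁ = 540.15 K, T₂ = 1433.15 K. At constant pressure, ΔS = nC_p ln(T₂/T₁) with C_p = 7R/2 = 29.1 J mol⁻¹ K⁻¹.
ΔS = 6.18 × 29.1 × ln(1433.15/540.15) = 175 J/K.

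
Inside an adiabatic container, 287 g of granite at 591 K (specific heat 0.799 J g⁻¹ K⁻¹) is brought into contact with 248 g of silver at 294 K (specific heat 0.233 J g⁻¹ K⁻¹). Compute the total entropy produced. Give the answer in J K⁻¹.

Energy balance: T_f = (m₁c₁T₁ + m₂c₂T₂)/(m₁c₁ + m₂c₂) = 531.22 K.
ΔS₁ = m₁c₁ ln(T_f/T₁) = 229.313 × ln(531.22/591) = -24.453 J/K.
ΔS₂ = m₂c₂ ln(T_f/T₂) = 57.784 × ln(531.22/294) = 34.185 J/K.
ΔS_total = -24.453 + 34.185 = 9.73 J/K.

ΔS_total = 9.73 J/K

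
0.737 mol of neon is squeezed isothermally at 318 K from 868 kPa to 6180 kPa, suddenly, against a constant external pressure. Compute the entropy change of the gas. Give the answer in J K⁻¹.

ΔS_gas = -12 J/K

Entropy is a state function, so ΔS_gas depends only on the end states.
For an isothermal ideal gas ΔS_gas = nR ln(P₁/P₂) = 0.737 × 8.314 × ln(868/6180) = -12 J/K.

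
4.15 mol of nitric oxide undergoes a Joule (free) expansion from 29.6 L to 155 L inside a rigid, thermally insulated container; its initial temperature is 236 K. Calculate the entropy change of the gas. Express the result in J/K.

For an ideal gas in free expansion Q = 0 and W = 0, so T is unchanged.
Entropy is a state function; using a reversible isothermal path, ΔS_gas = nR ln(V₂/V₁) = 4.15 × 8.314 × ln(155/29.6) = 57.1 J/K.

ΔS_gas = 57.1 J/K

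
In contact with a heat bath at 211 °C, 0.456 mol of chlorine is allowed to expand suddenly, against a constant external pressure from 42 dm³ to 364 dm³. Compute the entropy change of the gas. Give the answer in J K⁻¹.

Entropy is a state function, so ΔS_gas depends only on the end states.
For an isothermal ideal gas ΔS_gas = nR ln(V₂/V₁) = 0.456 × 8.314 × ln(364/42) = 8.19 J/K.

ΔS_gas = 8.19 J/K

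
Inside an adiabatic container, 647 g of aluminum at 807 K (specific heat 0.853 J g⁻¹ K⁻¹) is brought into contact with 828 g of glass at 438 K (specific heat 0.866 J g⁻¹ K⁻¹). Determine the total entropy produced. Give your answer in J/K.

Energy balance: T_f = (m₁c₁T₁ + m₂c₂T₂)/(m₁c₁ + m₂c₂) = 598.49 K.
ΔS₁ = m₁c₁ ln(T_f/T₁) = 551.891 × ln(598.49/807) = -165 J/K.
ΔS₂ = m₂c₂ ln(T_f/T₂) = 717.048 × ln(598.49/438) = 223.9 J/K.
ΔS_total = -165 + 223.9 = 58.9 J/K.

ΔS_total = 58.9 J/K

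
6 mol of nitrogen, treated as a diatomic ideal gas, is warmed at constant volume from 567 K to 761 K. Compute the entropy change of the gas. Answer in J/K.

At constant volume, ΔS = nC_V ln(T₂/T₁) with C_V = 5R/2 = 20.79 J mol⁻¹ K⁻¹.
ΔS = 6 × 20.79 × ln(761/567) = 36.7 J/K.

ΔS = 36.7 J/K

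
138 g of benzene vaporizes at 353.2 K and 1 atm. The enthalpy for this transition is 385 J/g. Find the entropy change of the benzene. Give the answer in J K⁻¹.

Heat absorbed by the substance: Q = mL = 138 × 385 = 53130 J.
At constant T, ΔS = Q_rev/T = 53130 / 353.2 = 150 J/K.

ΔS = 150 J/K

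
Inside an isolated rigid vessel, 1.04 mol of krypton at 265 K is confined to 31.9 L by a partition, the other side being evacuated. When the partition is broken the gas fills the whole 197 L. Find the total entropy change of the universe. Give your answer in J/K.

ΔS_universe = 15.7 J/K

For an ideal gas in free expansion Q = 0 and W = 0, so T is unchanged.
Entropy is a state function; using a reversible isothermal path, ΔS_gas = nR ln(V₂/V₁) = 1.04 × 8.314 × ln(197/31.9) = 15.7 J/K.
The insulated surroundings exchange no heat, so ΔS_surr = 0 and ΔS_universe = ΔS_gas.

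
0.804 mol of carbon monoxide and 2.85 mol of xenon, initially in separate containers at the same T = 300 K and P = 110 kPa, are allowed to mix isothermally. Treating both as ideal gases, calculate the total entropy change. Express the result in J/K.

ΔS_mix = 16 J/K

Mole fractions: x_A = 0.804/3.65 = 0.22, x_B = 0.78.
ΔS_mix = −R(n_A ln x_A + n_B ln x_B) = −8.314 × (0.804 ln 0.22 + 2.85 ln 0.78) = 16 J/K.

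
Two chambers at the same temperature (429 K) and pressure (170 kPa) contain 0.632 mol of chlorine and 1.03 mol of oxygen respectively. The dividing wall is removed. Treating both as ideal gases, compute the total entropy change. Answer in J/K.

ΔS_mix = 9.18 J/K

Mole fractions: x_A = 0.632/1.66 = 0.38, x_B = 0.62.
ΔS_mix = −R(n_A ln x_A + n_B ln x_B) = −8.314 × (0.632 ln 0.38 + 1.03 ln 0.62) = 9.18 J/K.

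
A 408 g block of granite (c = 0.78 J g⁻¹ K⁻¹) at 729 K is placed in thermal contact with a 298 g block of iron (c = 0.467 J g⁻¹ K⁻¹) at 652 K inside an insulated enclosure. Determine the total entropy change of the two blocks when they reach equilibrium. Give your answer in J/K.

ΔS_total = 0.594 J/K

Energy balance: T_f = (m₁c₁T₁ + m₂c₂T₂)/(m₁c₁ + m₂c₂) = 705.57 K.
ΔS₁ = m₁c₁ ln(T_f/T₁) = 318.24 × ln(705.57/729) = -10.395 J/K.
ΔS₂ = m₂c₂ ln(T_f/T₂) = 139.166 × ln(705.57/652) = 10.989 J/K.
ΔS_total = -10.395 + 10.989 = 0.594 J/K.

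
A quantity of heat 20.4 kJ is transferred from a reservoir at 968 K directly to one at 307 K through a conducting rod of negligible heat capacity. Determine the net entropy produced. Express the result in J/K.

ΔS_total = 45.4 J/K

ΔS_hot = −Q/T_H = −20400/968 = -21.07 J/K and ΔS_cold = +Q/T_C = 20400/307 = 66.45 J/K.
ΔS_total = -21.07 + 66.45 = 45.4 J/K, positive as the second law requires.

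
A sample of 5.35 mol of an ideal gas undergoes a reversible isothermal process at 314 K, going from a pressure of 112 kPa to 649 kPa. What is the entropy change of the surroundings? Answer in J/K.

ΔS_surr = 78.1 J/K

For an isothermal ideal gas ΔS_gas = nR ln(P₁/P₂) = 5.35 × 8.314 × ln(112/649) = -78.1 J/K.
The process is reversible, so ΔS_surr = −ΔS_gas = 78.1 J/K and ΔS_universe = 0.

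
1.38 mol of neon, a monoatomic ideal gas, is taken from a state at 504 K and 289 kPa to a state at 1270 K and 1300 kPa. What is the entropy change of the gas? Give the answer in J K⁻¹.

ΔS = nC_p ln(T₂/T₁) − nR ln(P₂/P₁), with C_p = 5R/2 = 20.79 J mol⁻¹ K⁻¹ for a monoatomic ideal gas.
ΔS = 1.38 × [20.79 × ln(1270/504) − 8.314 × ln(1300/289)] = 9.26 J/K.

ΔS = 9.26 J/K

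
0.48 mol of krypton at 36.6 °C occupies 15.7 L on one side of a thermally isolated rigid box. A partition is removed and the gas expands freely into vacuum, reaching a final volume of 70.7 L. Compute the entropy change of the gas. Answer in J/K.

No heat is exchanged and no work is done, so the ideal-gas temperature stays constant.
Entropy is a state function; using a reversible isothermal path, ΔS_gas = nR ln(V₂/V₁) = 0.48 × 8.314 × ln(70.7/15.7) = 6.01 J/K.

ΔS_gas = 6.01 J/K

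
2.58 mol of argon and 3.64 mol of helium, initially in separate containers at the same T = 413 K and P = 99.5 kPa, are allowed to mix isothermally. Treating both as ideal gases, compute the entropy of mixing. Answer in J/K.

Mole fractions: x_A = 2.58/6.22 = 0.415, x_B = 0.585.
ΔS_mix = −R(n_A ln x_A + n_B ln x_B) = −8.314 × (2.58 ln 0.415 + 3.64 ln 0.585) = 35.1 J/K.

ΔS_mix = 35.1 J/K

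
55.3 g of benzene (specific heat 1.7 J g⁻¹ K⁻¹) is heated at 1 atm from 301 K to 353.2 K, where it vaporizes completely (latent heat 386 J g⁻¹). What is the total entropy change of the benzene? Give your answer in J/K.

Warming step: ΔS₁ = m c ln(T_tr/T_i) = 55.3 × 1.7 × ln(353.2/301) = 15.03 J/K.
Phase change: ΔS₂ = +mL/T_tr = 55.3 × 386 / 353.2 = 60.44 J/K.
ΔS_total = (15.03) + (60.44) = 75.5 J/K.

ΔS = 75.5 J/K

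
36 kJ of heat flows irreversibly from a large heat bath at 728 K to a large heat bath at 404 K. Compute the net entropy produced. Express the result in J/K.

ΔS_total = 39.7 J/K

ΔS_hot = −Q/T_H = −36000/728 = -49.45 J/K and ΔS_cold = +Q/T_C = 36000/404 = 89.11 J/K.
ΔS_total = -49.45 + 89.11 = 39.7 J/K, positive as the second law requires.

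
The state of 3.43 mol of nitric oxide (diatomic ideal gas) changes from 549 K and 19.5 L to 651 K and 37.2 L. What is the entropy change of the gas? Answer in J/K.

Entropy is a state function: ΔS = nC_V ln(T₂/T₁) + nR ln(V₂/V₁), with C_V = 5R/2 = 20.79 J mol⁻¹ K⁻¹ for a diatomic ideal gas.
ΔS = 3.43 × [20.79 × ln(651/549) + 8.314 × ln(37.2/19.5)] = 30.6 J/K.

ΔS = 30.6 J/K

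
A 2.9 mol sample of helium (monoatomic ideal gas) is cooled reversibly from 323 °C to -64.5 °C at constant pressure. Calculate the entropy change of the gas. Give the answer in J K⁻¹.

ΔS = -63.3 J/K

In kelvin: T₁ = 596.15 K, T₂ = 208.65 K. At constant pressure, ΔS = nC_p ln(T₂/T₁) with C_p = 5R/2 = 20.79 J mol⁻¹ K⁻¹.
ΔS = 2.9 × 20.79 × ln(208.65/596.15) = -63.3 J/K.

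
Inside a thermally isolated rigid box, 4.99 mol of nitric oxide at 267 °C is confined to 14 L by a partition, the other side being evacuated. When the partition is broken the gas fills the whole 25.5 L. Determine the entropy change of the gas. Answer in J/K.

ΔS_gas = 24.9 J/K

For an ideal gas in free expansion Q = 0 and W = 0, so T is unchanged.
Entropy is a state function; using a reversible isothermal path, ΔS_gas = nR ln(V₂/V₁) = 4.99 × 8.314 × ln(25.5/14) = 24.9 J/K.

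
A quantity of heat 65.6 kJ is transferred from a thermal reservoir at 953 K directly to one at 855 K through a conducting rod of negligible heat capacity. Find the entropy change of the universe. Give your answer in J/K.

ΔS_hot = −Q/T_H = −65600/953 = -68.84 J/K and ΔS_cold = +Q/T_C = 65600/855 = 76.73 J/K.
ΔS_total = -68.84 + 76.73 = 7.89 J/K, positive as the second law requires.

ΔS_total = 7.89 J/K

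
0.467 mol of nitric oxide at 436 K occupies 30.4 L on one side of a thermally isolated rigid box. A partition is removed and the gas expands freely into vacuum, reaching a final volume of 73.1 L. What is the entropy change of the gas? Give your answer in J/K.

ΔS_gas = 3.41 J/K

No heat is exchanged and no work is done, so the ideal-gas temperature stays constant.
Entropy is a state function; using a reversible isothermal path, ΔS_gas = nR ln(V₂/V₁) = 0.467 × 8.314 × ln(73.1/30.4) = 3.41 J/K.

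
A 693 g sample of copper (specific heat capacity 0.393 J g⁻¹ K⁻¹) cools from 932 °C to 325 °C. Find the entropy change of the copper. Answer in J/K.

ΔS = -191 J/K

In kelvin: T₁ = 1205.15 K, T₂ = 598.15 K. ΔS = ∫dQ_rev/T = m c ln(T₂/T₁) = 693 × 0.393 × ln(598.15/1205.15) = -191 J/K.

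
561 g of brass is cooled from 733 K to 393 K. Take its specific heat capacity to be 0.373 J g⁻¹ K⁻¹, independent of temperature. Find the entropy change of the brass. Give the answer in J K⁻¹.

ΔS = -130 J/K

ΔS = ∫dQ_rev/T = m c ln(T₂/T₁) = 561 × 0.373 × ln(393/733) = -130 J/K.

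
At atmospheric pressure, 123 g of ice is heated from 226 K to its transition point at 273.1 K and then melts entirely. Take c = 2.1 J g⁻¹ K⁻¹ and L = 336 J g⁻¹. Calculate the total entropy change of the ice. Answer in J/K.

Warming step: ΔS₁ = m c ln(T_tr/T_i) = 123 × 2.1 × ln(273.1/226) = 48.9 J/K.
Phase change: ΔS₂ = +mL/T_tr = 123 × 336 / 273.1 = 151.3 J/K.
ΔS_total = (48.9) + (151.3) = 200 J/K.

ΔS = 200 J/K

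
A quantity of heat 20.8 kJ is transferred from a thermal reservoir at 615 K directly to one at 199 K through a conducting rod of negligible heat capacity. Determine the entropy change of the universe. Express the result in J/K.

ΔS_total = 70.7 J/K

ΔS_hot = −Q/T_H = −20800/615 = -33.82 J/K and ΔS_cold = +Q/T_C = 20800/199 = 104.5 J/K.
ΔS_total = -33.82 + 104.5 = 70.7 J/K, positive as the second law requires.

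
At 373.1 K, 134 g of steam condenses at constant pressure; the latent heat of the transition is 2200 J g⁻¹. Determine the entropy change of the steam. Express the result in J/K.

Heat released by the substance: Q = −mL = −134 × 2200 = −294800 J.
At constant T, ΔS = Q_rev/T = −294800 / 373.1 = -790 J/K.

ΔS = -790 J/K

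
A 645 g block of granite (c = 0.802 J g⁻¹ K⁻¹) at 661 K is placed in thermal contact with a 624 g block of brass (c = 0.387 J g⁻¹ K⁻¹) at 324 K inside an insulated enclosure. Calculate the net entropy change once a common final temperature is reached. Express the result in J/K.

ΔS_total = 37.8 J/K

Energy balance: T_f = (m₁c₁T₁ + m₂c₂T₂)/(m₁c₁ + m₂c₂) = 553.75 K.
ΔS₁ = m₁c₁ ln(T_f/T₁) = 517.29 × ln(553.75/661) = -91.58 J/K.
ΔS₂ = m₂c₂ ln(T_f/T₂) = 241.488 × ln(553.75/324) = 129.4 J/K.
ΔS_total = -91.58 + 129.4 = 37.8 J/K.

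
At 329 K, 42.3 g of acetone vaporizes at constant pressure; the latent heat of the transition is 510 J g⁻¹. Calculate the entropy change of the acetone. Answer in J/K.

ΔS = 65.6 J/K

Heat absorbed by the substance: Q = mL = 42.3 × 510 = 21573 J.
At constant T, ΔS = Q_rev/T = 21573 / 329 = 65.6 J/K.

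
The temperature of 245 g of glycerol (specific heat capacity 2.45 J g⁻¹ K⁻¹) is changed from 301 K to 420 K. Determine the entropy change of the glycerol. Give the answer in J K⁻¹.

ΔS = 200 J/K

ΔS = ∫dQ_rev/T = m c ln(T₂/T₁) = 245 × 2.45 × ln(420/301) = 200 J/K.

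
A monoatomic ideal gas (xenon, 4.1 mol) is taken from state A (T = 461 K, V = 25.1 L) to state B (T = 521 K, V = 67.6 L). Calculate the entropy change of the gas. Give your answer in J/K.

ΔS = 40 J/K

Entropy is a state function: ΔS = nC_V ln(T₂/T₁) + nR ln(V₂/V₁), with C_V = 3R/2 = 12.47 J mol⁻¹ K⁻¹ for a monoatomic ideal gas.
ΔS = 4.1 × [12.47 × ln(521/461) + 8.314 × ln(67.6/25.1)] = 40 J/K.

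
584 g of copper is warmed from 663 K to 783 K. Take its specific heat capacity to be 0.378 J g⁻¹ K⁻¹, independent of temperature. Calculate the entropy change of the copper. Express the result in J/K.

ΔS = 36.7 J/K

ΔS = ∫dQ_rev/T = m c ln(T₂/T₁) = 584 × 0.378 × ln(783/663) = 36.7 J/K.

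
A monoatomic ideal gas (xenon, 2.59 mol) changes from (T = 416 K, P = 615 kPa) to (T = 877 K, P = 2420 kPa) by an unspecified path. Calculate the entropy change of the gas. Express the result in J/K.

ΔS = nC_p ln(T₂/T₁) − nR ln(P₂/P₁), with C_p = 5R/2 = 20.79 J mol⁻¹ K⁻¹ for a monoatomic ideal gas.
ΔS = 2.59 × [20.79 × ln(877/416) − 8.314 × ln(2420/615)] = 10.7 J/K.

ΔS = 10.7 J/K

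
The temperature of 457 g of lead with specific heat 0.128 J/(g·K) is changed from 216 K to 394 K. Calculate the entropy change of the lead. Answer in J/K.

ΔS = 35.2 J/K

ΔS = ∫dQ_rev/T = m c ln(T₂/T₁) = 457 × 0.128 × ln(394/216) = 35.2 J/K.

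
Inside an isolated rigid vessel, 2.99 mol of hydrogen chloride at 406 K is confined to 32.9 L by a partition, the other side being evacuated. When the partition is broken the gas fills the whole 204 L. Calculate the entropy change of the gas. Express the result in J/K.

ΔS_gas = 45.4 J/K

No heat is exchanged and no work is done, so the ideal-gas temperature stays constant.
Entropy is a state function; using a reversible isothermal path, ΔS_gas = nR ln(V₂/V₁) = 2.99 × 8.314 × ln(204/32.9) = 45.4 J/K.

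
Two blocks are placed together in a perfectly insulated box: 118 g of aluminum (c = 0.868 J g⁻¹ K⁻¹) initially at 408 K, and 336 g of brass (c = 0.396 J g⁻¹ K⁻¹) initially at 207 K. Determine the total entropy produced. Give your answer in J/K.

ΔS_total = 13.5 J/K

Energy balance: T_f = (m₁c₁T₁ + m₂c₂T₂)/(m₁c₁ + m₂c₂) = 294.43 K.
ΔS₁ = m₁c₁ ln(T_f/T₁) = 102.424 × ln(294.43/408) = -33.41 J/K.
ΔS₂ = m₂c₂ ln(T_f/T₂) = 133.056 × ln(294.43/207) = 46.88 J/K.
ΔS_total = -33.41 + 46.88 = 13.5 J/K.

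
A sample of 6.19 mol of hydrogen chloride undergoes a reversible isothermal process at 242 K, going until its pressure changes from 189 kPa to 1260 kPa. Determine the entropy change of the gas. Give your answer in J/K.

ΔS_gas = -97.6 J/K

For an isothermal ideal gas ΔS_gas = nR ln(P₁/P₂) = 6.19 × 8.314 × ln(189/1260) = -97.6 J/K.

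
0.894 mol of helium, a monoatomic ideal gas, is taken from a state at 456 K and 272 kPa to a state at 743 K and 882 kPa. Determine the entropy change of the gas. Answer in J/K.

ΔS = nC_p ln(T₂/T₁) − nR ln(P₂/P₁), with C_p = 5R/2 = 20.79 J mol⁻¹ K⁻¹ for a monoatomic ideal gas.
ΔS = 0.894 × [20.79 × ln(743/456) − 8.314 × ln(882/272)] = 0.328 J/K.

ΔS = 0.328 J/K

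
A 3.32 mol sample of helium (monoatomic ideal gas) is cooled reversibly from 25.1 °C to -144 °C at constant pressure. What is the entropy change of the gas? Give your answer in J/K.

ΔS = -57.8 J/K

In kelvin: T₁ = 298.25 K, T₂ = 129.15 K. At constant pressure, ΔS = nC_p ln(T₂/T₁) with C_p = 5R/2 = 20.79 J mol⁻¹ K⁻¹.
ΔS = 3.32 × 20.79 × ln(129.15/298.25) = -57.8 J/K.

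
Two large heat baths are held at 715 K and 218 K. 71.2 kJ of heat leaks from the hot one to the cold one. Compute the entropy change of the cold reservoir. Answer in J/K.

ΔS_cold = 327 J/K

The cold reservoir gains heat Q, so ΔS_cold = +Q/T_C = 71200/218 = 327 J/K.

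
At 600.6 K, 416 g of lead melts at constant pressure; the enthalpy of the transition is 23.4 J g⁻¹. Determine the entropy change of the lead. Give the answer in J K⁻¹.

Heat absorbed by the substance: Q = mL = 416 × 23.4 = 9734.4 J.
At constant T, ΔS = Q_rev/T = 9734.4 / 600.6 = 16.2 J/K.

ΔS = 16.2 J/K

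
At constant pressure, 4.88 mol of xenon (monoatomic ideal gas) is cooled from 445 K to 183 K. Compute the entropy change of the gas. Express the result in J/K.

At constant pressure, ΔS = nC_p ln(T₂/T₁) with C_p = 5R/2 = 20.79 J mol⁻¹ K⁻¹.
ΔS = 4.88 × 20.79 × ln(183/445) = -90.1 J/K.

ΔS = -90.1 J/K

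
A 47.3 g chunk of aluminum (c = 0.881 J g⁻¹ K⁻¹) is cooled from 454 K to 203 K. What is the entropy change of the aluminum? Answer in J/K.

ΔS = -33.5 J/K

ΔS = ∫dQ_rev/T = m c ln(T₂/T₁) = 47.3 × 0.881 × ln(203/454) = -33.5 J/K.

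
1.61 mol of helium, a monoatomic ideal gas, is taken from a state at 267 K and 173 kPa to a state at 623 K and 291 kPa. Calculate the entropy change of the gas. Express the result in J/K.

ΔS = nC_p ln(T₂/T₁) − nR ln(P₂/P₁), with C_p = 5R/2 = 20.79 J mol⁻¹ K⁻¹ for a monoatomic ideal gas.
ΔS = 1.61 × [20.79 × ln(623/267) − 8.314 × ln(291/173)] = 21.4 J/K.

ΔS = 21.4 J/K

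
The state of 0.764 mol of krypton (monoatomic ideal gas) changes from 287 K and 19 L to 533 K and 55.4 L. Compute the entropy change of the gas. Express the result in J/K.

Entropy is a state function: ΔS = nC_V ln(T₂/T₁) + nR ln(V₂/V₁), with C_V = 3R/2 = 12.47 J mol⁻¹ K⁻¹ for a monoatomic ideal gas.
ΔS = 0.764 × [12.47 × ln(533/287) + 8.314 × ln(55.4/19)] = 12.7 J/K.

ΔS = 12.7 J/K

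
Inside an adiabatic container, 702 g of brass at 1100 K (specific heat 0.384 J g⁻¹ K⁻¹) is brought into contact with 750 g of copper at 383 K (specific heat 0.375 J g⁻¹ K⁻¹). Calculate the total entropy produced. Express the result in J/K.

Energy balance: T_f = (m₁c₁T₁ + m₂c₂T₂)/(m₁c₁ + m₂c₂) = 733.9 K.
ΔS₁ = m₁c₁ ln(T_f/T₁) = 269.568 × ln(733.9/1100) = -109.1 J/K.
ΔS₂ = m₂c₂ ln(T_f/T₂) = 281.25 × ln(733.9/383) = 182.9 J/K.
ΔS_total = -109.1 + 182.9 = 73.8 J/K.

ΔS_total = 73.8 J/K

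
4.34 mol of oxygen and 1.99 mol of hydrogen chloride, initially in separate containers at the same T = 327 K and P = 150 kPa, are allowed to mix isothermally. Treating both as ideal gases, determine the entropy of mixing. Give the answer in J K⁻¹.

Mole fractions: x_A = 4.34/6.33 = 0.686, x_B = 0.314.
ΔS_mix = −R(n_A ln x_A + n_B ln x_B) = −8.314 × (4.34 ln 0.686 + 1.99 ln 0.314) = 32.8 J/K.

ΔS_mix = 32.8 J/K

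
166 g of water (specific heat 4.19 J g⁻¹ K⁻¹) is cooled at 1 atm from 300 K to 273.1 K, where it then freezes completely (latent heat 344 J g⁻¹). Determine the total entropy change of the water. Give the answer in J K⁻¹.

Cooling step: ΔS₁ = m c ln(T_tr/T_i) = 166 × 4.19 × ln(273.1/300) = -65.34 J/K.
Phase change: ΔS₂ = −mL/T_tr = −166 × 344 / 273.1 = -209.1 J/K.
ΔS_total = (-65.34) + (-209.1) = -274 J/K.

ΔS = -274 J/K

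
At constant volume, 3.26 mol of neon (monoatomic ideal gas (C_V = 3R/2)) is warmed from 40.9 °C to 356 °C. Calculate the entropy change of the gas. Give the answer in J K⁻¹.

ΔS = 28.2 J/K

In kelvin: T₁ = 314.05 K, T₂ = 629.15 K. At constant volume, ΔS = nC_V ln(T₂/T₁) with C_V = 3R/2 = 12.47 J mol⁻¹ K⁻¹.
ΔS = 3.26 × 12.47 × ln(629.15/314.05) = 28.2 J/K.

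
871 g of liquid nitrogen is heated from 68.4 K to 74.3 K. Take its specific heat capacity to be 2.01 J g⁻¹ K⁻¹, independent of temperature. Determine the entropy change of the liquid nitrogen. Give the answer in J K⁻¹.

ΔS = ∫dQ_rev/T = m c ln(T₂/T₁) = 871 × 2.01 × ln(74.3/68.4) = 145 J/K.

ΔS = 145 J/K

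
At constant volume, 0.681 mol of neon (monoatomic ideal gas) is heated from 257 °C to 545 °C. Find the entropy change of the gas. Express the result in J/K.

In kelvin: T₁ = 530.15 K, T₂ = 818.15 K. At constant volume, ΔS = nC_V ln(T₂/T₁) with C_V = 3R/2 = 12.47 J mol⁻¹ K⁻¹.
ΔS = 0.681 × 12.47 × ln(818.15/530.15) = 3.68 J/K.

ΔS = 3.68 J/K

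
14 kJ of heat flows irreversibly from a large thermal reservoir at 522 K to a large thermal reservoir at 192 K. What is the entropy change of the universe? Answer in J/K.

ΔS_hot = −Q/T_H = −14000/522 = -26.82 J/K and ΔS_cold = +Q/T_C = 14000/192 = 72.92 J/K.
ΔS_total = -26.82 + 72.92 = 46.1 J/K, positive as the second law requires.

ΔS_total = 46.1 J/K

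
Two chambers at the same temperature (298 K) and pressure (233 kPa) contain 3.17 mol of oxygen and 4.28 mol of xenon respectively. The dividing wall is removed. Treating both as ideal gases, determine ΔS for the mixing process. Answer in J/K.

ΔS_mix = 42.2 J/K

Mole fractions: x_A = 3.17/7.45 = 0.426, x_B = 0.574.
ΔS_mix = −R(n_A ln x_A + n_B ln x_B) = −8.314 × (3.17 ln 0.426 + 4.28 ln 0.574) = 42.2 J/K.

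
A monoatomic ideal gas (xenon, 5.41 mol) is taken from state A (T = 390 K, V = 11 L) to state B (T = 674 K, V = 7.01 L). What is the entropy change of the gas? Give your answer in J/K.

Entropy is a state function: ΔS = nC_V ln(T₂/T₁) + nR ln(V₂/V₁), with C_V = 3R/2 = 12.47 J mol⁻¹ K⁻¹ for a monoatomic ideal gas.
ΔS = 5.41 × [12.47 × ln(674/390) + 8.314 × ln(7.01/11)] = 16.6 J/K.

ΔS = 16.6 J/K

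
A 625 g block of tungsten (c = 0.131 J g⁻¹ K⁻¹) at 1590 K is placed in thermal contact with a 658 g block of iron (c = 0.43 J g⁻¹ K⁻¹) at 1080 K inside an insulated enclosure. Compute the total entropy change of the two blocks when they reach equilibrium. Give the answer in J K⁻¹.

ΔS_total = 5.08 J/K

Energy balance: T_f = (m₁c₁T₁ + m₂c₂T₂)/(m₁c₁ + m₂c₂) = 1194.5 K.
ΔS₁ = m₁c₁ ln(T_f/T₁) = 81.875 × ln(1194.5/1590) = -23.42 J/K.
ΔS₂ = m₂c₂ ln(T_f/T₂) = 282.94 × ln(1194.5/1080) = 28.5 J/K.
ΔS_total = -23.42 + 28.5 = 5.08 J/K.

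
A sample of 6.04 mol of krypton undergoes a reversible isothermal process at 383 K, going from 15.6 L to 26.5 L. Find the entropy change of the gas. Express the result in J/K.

For an isothermal ideal gas ΔS_gas = nR ln(V₂/V₁) = 6.04 × 8.314 × ln(26.5/15.6) = 26.6 J/K.

ΔS_gas = 26.6 J/K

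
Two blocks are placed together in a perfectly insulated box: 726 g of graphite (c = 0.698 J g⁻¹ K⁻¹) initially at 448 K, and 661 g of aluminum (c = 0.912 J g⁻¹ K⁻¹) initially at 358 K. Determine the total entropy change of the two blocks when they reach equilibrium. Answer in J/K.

Energy balance: T_f = (m₁c₁T₁ + m₂c₂T₂)/(m₁c₁ + m₂c₂) = 399.1 K.
ΔS₁ = m₁c₁ ln(T_f/T₁) = 506.748 × ln(399.1/448) = -58.57 J/K.
ΔS₂ = m₂c₂ ln(T_f/T₂) = 602.832 × ln(399.1/358) = 65.52 J/K.
ΔS_total = -58.57 + 65.52 = 6.95 J/K.

ΔS_total = 6.95 J/K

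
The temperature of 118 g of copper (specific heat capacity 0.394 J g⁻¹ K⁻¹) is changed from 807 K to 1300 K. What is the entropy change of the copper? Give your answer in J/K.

ΔS = ∫dQ_rev/T = m c ln(T₂/T₁) = 118 × 0.394 × ln(1300/807) = 22.2 J/K.

ΔS = 22.2 J/K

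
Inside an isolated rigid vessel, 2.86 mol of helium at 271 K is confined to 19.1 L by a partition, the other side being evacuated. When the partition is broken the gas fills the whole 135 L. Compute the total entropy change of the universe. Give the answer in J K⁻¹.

No heat is exchanged and no work is done, so the ideal-gas temperature stays constant.
Entropy is a state function; using a reversible isothermal path, ΔS_gas = nR ln(V₂/V₁) = 2.86 × 8.314 × ln(135/19.1) = 46.5 J/K.
The insulated surroundings exchange no heat, so ΔS_surr = 0 and ΔS_universe = ΔS_gas.

ΔS_universe = 46.5 J/K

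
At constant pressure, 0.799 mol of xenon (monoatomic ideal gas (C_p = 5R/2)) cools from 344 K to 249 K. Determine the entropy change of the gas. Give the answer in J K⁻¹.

At constant pressure, ΔS = nC_p ln(T₂/T₁) with C_p = 5R/2 = 20.79 J mol⁻¹ K⁻¹.
ΔS = 0.799 × 20.79 × ln(249/344) = -5.37 J/K.

ΔS = -5.37 J/K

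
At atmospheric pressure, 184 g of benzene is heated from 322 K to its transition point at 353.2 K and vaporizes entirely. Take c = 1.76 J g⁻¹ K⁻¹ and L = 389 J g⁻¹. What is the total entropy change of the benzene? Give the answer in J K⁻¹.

ΔS = 233 J/K

Warming step: ΔS₁ = m c ln(T_tr/T_i) = 184 × 1.76 × ln(353.2/322) = 29.95 J/K.
Phase change: ΔS₂ = +mL/T_tr = 184 × 389 / 353.2 = 202.7 J/K.
ΔS_total = (29.95) + (202.7) = 233 J/K.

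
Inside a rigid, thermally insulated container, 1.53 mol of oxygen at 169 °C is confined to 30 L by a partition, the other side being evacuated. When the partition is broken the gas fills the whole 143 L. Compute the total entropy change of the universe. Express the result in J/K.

No heat is exchanged and no work is done, so the ideal-gas temperature stays constant.
Entropy is a state function; using a reversible isothermal path, ΔS_gas = nR ln(V₂/V₁) = 1.53 × 8.314 × ln(143/30) = 19.9 J/K.
The insulated surroundings exchange no heat, so ΔS_surr = 0 and ΔS_universe = ΔS_gas.

ΔS_universe = 19.9 J/K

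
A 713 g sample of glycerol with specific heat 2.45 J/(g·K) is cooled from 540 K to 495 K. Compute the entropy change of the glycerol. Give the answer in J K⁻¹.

ΔS = ∫dQ_rev/T = m c ln(T₂/T₁) = 713 × 2.45 × ln(495/540) = -152 J/K.

ΔS = -152 J/K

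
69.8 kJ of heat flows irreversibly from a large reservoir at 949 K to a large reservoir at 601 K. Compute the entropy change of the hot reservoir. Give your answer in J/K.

ΔS_hot = -73.6 J/K

The hot reservoir loses heat Q, so ΔS_hot = −Q/T_H = −69800/949 = -73.6 J/K.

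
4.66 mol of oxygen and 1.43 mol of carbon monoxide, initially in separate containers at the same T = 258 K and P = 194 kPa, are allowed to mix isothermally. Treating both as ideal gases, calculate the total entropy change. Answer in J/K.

ΔS_mix = 27.6 J/K

Mole fractions: x_A = 4.66/6.09 = 0.765, x_B = 0.235.
ΔS_mix = −R(n_A ln x_A + n_B ln x_B) = −8.314 × (4.66 ln 0.765 + 1.43 ln 0.235) = 27.6 J/K.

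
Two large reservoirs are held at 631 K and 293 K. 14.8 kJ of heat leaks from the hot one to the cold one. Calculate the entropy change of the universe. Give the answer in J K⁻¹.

ΔS_hot = −Q/T_H = −14800/631 = -23.45 J/K and ΔS_cold = +Q/T_C = 14800/293 = 50.51 J/K.
ΔS_total = -23.45 + 50.51 = 27.1 J/K, positive as the second law requires.

ΔS_total = 27.1 J/K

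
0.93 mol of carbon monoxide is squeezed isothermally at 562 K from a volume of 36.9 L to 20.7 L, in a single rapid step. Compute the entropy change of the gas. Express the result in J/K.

Entropy is a state function, so ΔS_gas depends only on the end states.
For an isothermal ideal gas ΔS_gas = nR ln(V₂/V₁) = 0.93 × 8.314 × ln(20.7/36.9) = -4.47 J/K.

ΔS_gas = -4.47 J/K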